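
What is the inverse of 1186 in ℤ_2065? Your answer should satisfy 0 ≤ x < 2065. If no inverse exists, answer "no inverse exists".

1426

Run Euclid on (2065, 1186):
2065 = 1·1186 + 879
1186 = 1·879 + 307
879 = 2·307 + 265
307 = 1·265 + 42
265 = 6·42 + 13
42 = 3·13 + 3
13 = 4·3 + 1
3 = 3·1 + 0
gcd = 1, so the inverse exists. Back-substitute:
1 = 13 − 4·3
1 = −4·42 + 13·13
1 = 13·265 − 82·42
1 = −82·307 + 95·265
1 = 95·879 − 272·307
1 = −272·1186 + 367·879
1 = 367·2065 − 639·1186
So 1186·(-639) ≡ 1 (mod 2065), and -639 ≡ 1426 (mod 2065).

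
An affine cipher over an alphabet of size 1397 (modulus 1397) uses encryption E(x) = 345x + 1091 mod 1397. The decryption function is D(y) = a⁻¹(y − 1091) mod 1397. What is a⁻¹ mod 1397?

Apply the Euclidean algorithm to 1397 and 345:
1397 = 4×345 + 17
345 = 20×17 + 5
17 = 3×5 + 2
5 = 2×2 + 1
2 = 2×1 + 0
gcd = 1, so the inverse exists. Back-substitute:
1 = 5 − 2·2
1 = −2·17 + 7·5
1 = 7·345 − 142·17
1 = −142·1397 + 575·345
So 345·575 ≡ 1 (mod 1397).

575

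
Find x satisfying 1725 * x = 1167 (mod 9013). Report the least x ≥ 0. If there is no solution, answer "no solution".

1913

First find gcd(1725, 9013):
9013 = 5×1725 + 388
1725 = 4×388 + 173
388 = 2×173 + 42
173 = 4×42 + 5
42 = 8×5 + 2
5 = 2×2 + 1
2 = 2×1 + 0
gcd = 1, so a unique solution mod 9013 exists.
Back-substitute for the Bézout coefficients:
1 = 5 − 2·2
1 = −2·42 + 17·5
1 = 17·173 − 70·42
1 = −70·388 + 157·173
1 = 157·1725 − 698·388
1 = −698·9013 + 3647·1725
So 1725·(3647) ≡ 1 (mod 9013), giving 1725⁻¹ ≡ 3647.
x ≡ 1725⁻¹·1167 ≡ 3647·1167 ≡ 1913 (mod 9013).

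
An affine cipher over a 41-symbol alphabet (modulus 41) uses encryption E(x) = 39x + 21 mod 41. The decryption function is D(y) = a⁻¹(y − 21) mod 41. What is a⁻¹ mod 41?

20

Apply the Euclidean algorithm to 41 and 39:
41 = 1×39 + 2
39 = 19×2 + 1
2 = 2×1 + 0
The gcd is 1. Working backward:
1 = 39 − 19·2
1 = −19·41 + 20·39
So 39·20 ≡ 1 (mod 41).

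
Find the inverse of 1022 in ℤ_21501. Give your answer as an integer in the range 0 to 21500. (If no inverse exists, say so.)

2756

Run Euclid on (21501, 1022):
21501 = 21·1022 + 39
1022 = 26·39 + 8
39 = 4·8 + 7
8 = 1·7 + 1
7 = 7·1 + 0
The gcd is 1. Working backward:
1 = 8 − 7
1 = −39 + 5·8
1 = 5·1022 − 131·39
1 = −131·21501 + 2756·1022
So 1022·2756 ≡ 1 (mod 21501).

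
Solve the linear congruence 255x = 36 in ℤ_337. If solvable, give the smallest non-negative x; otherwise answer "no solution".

First find gcd(255, 337):
337 = 1·255 + 82
255 = 3·82 + 9
82 = 9·9 + 1
9 = 9·1 + 0
gcd = 1, so a unique solution mod 337 exists.
Back-substitute for the Bézout coefficients:
1 = 82 − 9·9
1 = −9·255 + 28·82
1 = 28·337 − 37·255
So 255·(-37) ≡ 1 (mod 337), giving 255⁻¹ ≡ 300.
x ≡ 255⁻¹·36 ≡ 300·36 ≡ 16 (mod 337).

16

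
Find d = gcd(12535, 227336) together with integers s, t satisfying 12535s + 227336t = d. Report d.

Repeated division:
227336 = 18×12535 + 1706
12535 = 7×1706 + 593
1706 = 2×593 + 520
593 = 1×520 + 73
520 = 7×73 + 9
73 = 8×9 + 1
9 = 9×1 + 0
gcd(12535, 227336) = 1.
Back-substituting:
1 = 73 − 8·9
1 = −8·520 + 57·73
1 = 57·593 − 65·520
1 = −65·1706 + 187·593
1 = 187·12535 − 1374·1706
1 = −1374·227336 + 24919·12535
So 1 = (-1374)·227336 + (24919)·12535.

1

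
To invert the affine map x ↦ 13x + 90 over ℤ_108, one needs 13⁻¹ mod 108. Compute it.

25

gcd(108, 13) by repeated division:
108 = 8×13 + 4
13 = 3×4 + 1
4 = 4×1 + 0
gcd = 1, so the inverse exists. Back-substitute:
1 = 13 − 3·4
1 = −3·108 + 25·13
So 13·25 ≡ 1 (mod 108).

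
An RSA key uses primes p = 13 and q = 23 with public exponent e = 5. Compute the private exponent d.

53

φ(n) = (p−1)(q−1) = 12·22 = 264.
Need d with 5·d ≡ 1 (mod 264). Apply the extended Euclidean algorithm:
264 = 52·5 + 4
5 = 1·4 + 1
4 = 4·1 + 0
Back-substitute:
1 = 5 − 4
1 = −264 + 53·5
So 5·53 ≡ 1 (mod 264), hence d = 53.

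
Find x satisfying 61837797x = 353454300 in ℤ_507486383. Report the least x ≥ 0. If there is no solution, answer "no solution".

214917961

First find gcd(61837797, 507486383):
507486383 = 8·61837797 + 12784007
61837797 = 4·12784007 + 10701769
12784007 = 1·10701769 + 2082238
10701769 = 5·2082238 + 290579
2082238 = 7·290579 + 48185
290579 = 6·48185 + 1469
48185 = 32·1469 + 1177
1469 = 1·1177 + 292
1177 = 4·292 + 9
292 = 32·9 + 4
9 = 2·4 + 1
4 = 4·1 + 0
gcd = 1, so a unique solution mod 507486383 exists.
Back-substitute for the Bézout coefficients:
1 = 9 − 2·4
1 = −2·292 + 65·9
1 = 65·1177 − 262·292
1 = −262·1469 + 327·1177
1 = 327·48185 − 10726·1469
1 = −10726·290579 + 64683·48185
1 = 64683·2082238 − 463507·290579
1 = −463507·10701769 + 2382218·2082238
1 = 2382218·12784007 − 2845725·10701769
1 = −2845725·61837797 + 13765118·12784007
1 = 13765118·507486383 − 112966669·61837797
So 61837797·(-112966669) ≡ 1 (mod 507486383), giving 61837797⁻¹ ≡ 394519714.
x ≡ 61837797⁻¹·353454300 ≡ 394519714·353454300 ≡ 214917961 (mod 507486383).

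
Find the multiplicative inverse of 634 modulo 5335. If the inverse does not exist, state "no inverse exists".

Extended Euclidean algorithm:
5335 = 8×634 + 263
634 = 2×263 + 108
263 = 2×108 + 47
108 = 2×47 + 14
47 = 3×14 + 5
14 = 2×5 + 4
5 = 1×4 + 1
4 = 4×1 + 0
The gcd is 1. Working backward:
1 = 5 − 4
1 = −14 + 3·5
1 = 3·47 − 10·14
1 = −10·108 + 23·47
1 = 23·263 − 56·108
1 = −56·634 + 135·263
1 = 135·5335 − 1136·634
So 634·(-1136) ≡ 1 (mod 5335), and -1136 ≡ 4199 (mod 5335).

4199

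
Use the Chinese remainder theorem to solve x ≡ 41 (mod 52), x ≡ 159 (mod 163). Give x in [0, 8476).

Write x = 41 + 52·k. Then 52·k ≡ 159 − 41 ≡ 118 (mod 163).
Need 52⁻¹ mod 163. Extended Euclid on (163, 52):
163 = 3·52 + 7
52 = 7·7 + 3
7 = 2·3 + 1
3 = 3·1 + 0
Back-substitute:
1 = 7 − 2·3
1 = −2·52 + 15·7
1 = 15·163 − 47·52
52⁻¹ ≡ 116 (mod 163), so k ≡ 116·118 ≡ 159 (mod 163).
x = 41 + 52·159 = 8309.

8309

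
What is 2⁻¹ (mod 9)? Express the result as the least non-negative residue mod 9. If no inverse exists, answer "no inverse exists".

5

gcd(9, 2) by repeated division:
9 = 4×2 + 1
2 = 2×1 + 0
The gcd is 1. Working backward:
1 = 9 − 4·2
Thus 2·(-4) ≡ 1 (mod 9); reducing, -4 mod 9 = 5.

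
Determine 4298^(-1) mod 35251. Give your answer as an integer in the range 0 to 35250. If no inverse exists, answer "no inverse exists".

Apply the Euclidean algorithm to 35251 and 4298:
35251 = 8*4298 + 867
4298 = 4*867 + 830
867 = 1*830 + 37
830 = 22*37 + 16
37 = 2*16 + 5
16 = 3*5 + 1
5 = 5*1 + 0
Since gcd(4298, 35251) = 1, back-substitute to write 1 as a combination:
1 = 16 − 3·5
1 = −3·37 + 7·16
1 = 7·830 − 157·37
1 = −157·867 + 164·830
1 = 164·4298 − 813·867
1 = −813·35251 + 6668·4298
So 4298·6668 ≡ 1 (mod 35251).

6668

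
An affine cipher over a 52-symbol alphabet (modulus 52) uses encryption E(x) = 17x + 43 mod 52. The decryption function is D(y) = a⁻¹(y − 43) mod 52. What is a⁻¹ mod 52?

gcd(52, 17) by repeated division:
52 = 3·17 + 1
17 = 17·1 + 0
The gcd is 1. Working backward:
1 = 52 − 3·17
Hence 17⁻¹ ≡ -3 ≡ 49 (mod 52).

49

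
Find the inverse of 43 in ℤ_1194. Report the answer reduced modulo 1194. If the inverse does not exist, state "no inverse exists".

361

gcd(1194, 43) by repeated division:
1194 = 27×43 + 33
43 = 1×33 + 10
33 = 3×10 + 3
10 = 3×3 + 1
3 = 3×1 + 0
Since gcd(43, 1194) = 1, back-substitute to write 1 as a combination:
1 = 10 − 3·3
1 = −3·33 + 10·10
1 = 10·43 − 13·33
1 = −13·1194 + 361·43
So 43·361 ≡ 1 (mod 1194).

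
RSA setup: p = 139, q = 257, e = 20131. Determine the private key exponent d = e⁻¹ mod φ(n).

15115

φ(n) = (p−1)(q−1) = 138·256 = 35328.
Need d with 20131·d ≡ 1 (mod 35328). Apply the extended Euclidean algorithm:
35328 = 1×20131 + 15197
20131 = 1×15197 + 4934
15197 = 3×4934 + 395
4934 = 12×395 + 194
395 = 2×194 + 7
194 = 27×7 + 5
7 = 1×5 + 2
5 = 2×2 + 1
2 = 2×1 + 0
Back-substitute:
1 = 5 − 2·2
1 = −2·7 + 3·5
1 = 3·194 − 83·7
1 = −83·395 + 169·194
1 = 169·4934 − 2111·395
1 = −2111·15197 + 6502·4934
1 = 6502·20131 − 8613·15197
1 = −8613·35328 + 15115·20131
So 20131·15115 ≡ 1 (mod 35328), hence d = 15115.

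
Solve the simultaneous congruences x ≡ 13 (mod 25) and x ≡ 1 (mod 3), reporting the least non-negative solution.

13

Write x = 13 + 25·k. Then 25·k ≡ 1 − 13 ≡ 0 (mod 3).
Need 25⁻¹ mod 3. Extended Euclid on (3, 1):
3 = 3×1 + 0
25⁻¹ ≡ 1 (mod 3), so k ≡ 1·0 ≡ 0 (mod 3).
x = 13 + 25·0 = 13.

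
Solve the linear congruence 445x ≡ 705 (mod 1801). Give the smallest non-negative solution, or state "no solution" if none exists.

123

First find gcd(445, 1801):
1801 = 4·445 + 21
445 = 21·21 + 4
21 = 5·4 + 1
4 = 4·1 + 0
gcd = 1, so a unique solution mod 1801 exists.
Back-substitute for the Bézout coefficients:
1 = 21 − 5·4
1 = −5·445 + 106·21
1 = 106·1801 − 429·445
So 445·(-429) ≡ 1 (mod 1801), giving 445⁻¹ ≡ 1372.
x ≡ 445⁻¹·705 ≡ 1372·705 ≡ 123 (mod 1801).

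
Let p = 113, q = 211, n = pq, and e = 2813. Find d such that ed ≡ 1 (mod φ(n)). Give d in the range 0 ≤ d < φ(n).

20117

φ(n) = (p−1)(q−1) = 112·210 = 23520.
Need d with 2813·d ≡ 1 (mod 23520). Apply the extended Euclidean algorithm:
23520 = 8*2813 + 1016
2813 = 2*1016 + 781
1016 = 1*781 + 235
781 = 3*235 + 76
235 = 3*76 + 7
76 = 10*7 + 6
7 = 1*6 + 1
6 = 6*1 + 0
Back-substitute:
1 = 7 − 6
1 = −76 + 11·7
1 = 11·235 − 34·76
1 = −34·781 + 113·235
1 = 113·1016 − 147·781
1 = −147·2813 + 407·1016
1 = 407·23520 − 3403·2813
So 2813·(-3403) ≡ 1 (mod 23520), hence d ≡ -3403 ≡ 20117 (mod 23520).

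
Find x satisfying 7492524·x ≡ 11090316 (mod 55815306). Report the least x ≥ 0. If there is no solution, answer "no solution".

1513152

First find gcd(7492524, 55815306):
55815306 = 7×7492524 + 3367638
7492524 = 2×3367638 + 757248
3367638 = 4×757248 + 338646
757248 = 2×338646 + 79956
338646 = 4×79956 + 18822
79956 = 4×18822 + 4668
18822 = 4×4668 + 150
4668 = 31×150 + 18
150 = 8×18 + 6
18 = 3×6 + 0
gcd = 6 and 6 | 11090316, so solutions exist. Divide through by 6: 1248754x ≡ 1848386 (mod 9302551).
Now find 1248754⁻¹ mod 9302551:
9302551 = 7·1248754 + 561273
1248754 = 2·561273 + 126208
561273 = 4·126208 + 56441
126208 = 2·56441 + 13326
56441 = 4·13326 + 3137
13326 = 4·3137 + 778
3137 = 4·778 + 25
778 = 31·25 + 3
25 = 8·3 + 1
3 = 3·1 + 0
Back-substitute:
1 = 25 − 8·3
1 = −8·778 + 249·25
1 = 249·3137 − 1004·778
1 = −1004·13326 + 4265·3137
1 = 4265·56441 − 18064·13326
1 = −18064·126208 + 40393·56441
1 = 40393·561273 − 179636·126208
1 = −179636·1248754 + 399665·561273
1 = 399665·9302551 − 2977291·1248754
So 1248754·(-2977291) ≡ 1 (mod 9302551), i.e. 1248754⁻¹ ≡ 6325260.
Then x ≡ 6325260·1848386 ≡ 1513152 (mod 9302551); the smallest non-negative solution is x = 1513152.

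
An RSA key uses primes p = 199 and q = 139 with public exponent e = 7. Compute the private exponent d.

7807

φ(n) = (p−1)(q−1) = 198·138 = 27324.
Need d with 7·d ≡ 1 (mod 27324). Apply the extended Euclidean algorithm:
27324 = 3903·7 + 3
7 = 2·3 + 1
3 = 3·1 + 0
Back-substitute:
1 = 7 − 2·3
1 = −2·27324 + 7807·7
So 7·7807 ≡ 1 (mod 27324), hence d = 7807.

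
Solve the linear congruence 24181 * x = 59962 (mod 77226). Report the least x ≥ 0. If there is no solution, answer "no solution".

First find gcd(24181, 77226):
77226 = 3×24181 + 4683
24181 = 5×4683 + 766
4683 = 6×766 + 87
766 = 8×87 + 70
87 = 1×70 + 17
70 = 4×17 + 2
17 = 8×2 + 1
2 = 2×1 + 0
gcd = 1, so a unique solution mod 77226 exists.
Back-substitute for the Bézout coefficients:
1 = 17 − 8·2
1 = −8·70 + 33·17
1 = 33·87 − 41·70
1 = −41·766 + 361·87
1 = 361·4683 − 2207·766
1 = −2207·24181 + 11396·4683
1 = 11396·77226 − 36395·24181
So 24181·(-36395) ≡ 1 (mod 77226), giving 24181⁻¹ ≡ 40831.
x ≡ 24181⁻¹·59962 ≡ 40831·59962 ≡ 12544 (mod 77226).

12544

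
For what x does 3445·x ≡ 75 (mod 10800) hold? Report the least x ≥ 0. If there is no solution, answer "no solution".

975

First find gcd(3445, 10800):
10800 = 3*3445 + 465
3445 = 7*465 + 190
465 = 2*190 + 85
190 = 2*85 + 20
85 = 4*20 + 5
20 = 4*5 + 0
gcd = 5 and 5 | 75, so solutions exist. Divide through by 5: 689x ≡ 15 (mod 2160).
Now find 689⁻¹ mod 2160:
2160 = 3*689 + 93
689 = 7*93 + 38
93 = 2*38 + 17
38 = 2*17 + 4
17 = 4*4 + 1
4 = 4*1 + 0
Back-substitute:
1 = 17 − 4·4
1 = −4·38 + 9·17
1 = 9·93 − 22·38
1 = −22·689 + 163·93
1 = 163·2160 − 511·689
So 689·(-511) ≡ 1 (mod 2160), i.e. 689⁻¹ ≡ 1649.
Then x ≡ 1649·15 ≡ 975 (mod 2160); the smallest non-negative solution is x = 975.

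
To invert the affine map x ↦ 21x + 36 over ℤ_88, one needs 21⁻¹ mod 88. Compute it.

Run Euclid on (88, 21):
88 = 4×21 + 4
21 = 5×4 + 1
4 = 4×1 + 0
Since gcd(21, 88) = 1, back-substitute to write 1 as a combination:
1 = 21 − 5·4
1 = −5·88 + 21·21
So 21·21 ≡ 1 (mod 88).

21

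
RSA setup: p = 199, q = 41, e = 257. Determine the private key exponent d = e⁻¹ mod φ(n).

φ(n) = (p−1)(q−1) = 198·40 = 7920.
Need d with 257·d ≡ 1 (mod 7920). Apply the extended Euclidean algorithm:
7920 = 30·257 + 210
257 = 1·210 + 47
210 = 4·47 + 22
47 = 2·22 + 3
22 = 7·3 + 1
3 = 3·1 + 0
Back-substitute:
1 = 22 − 7·3
1 = −7·47 + 15·22
1 = 15·210 − 67·47
1 = −67·257 + 82·210
1 = 82·7920 − 2527·257
So 257·(-2527) ≡ 1 (mod 7920), hence d ≡ -2527 ≡ 5393 (mod 7920).

5393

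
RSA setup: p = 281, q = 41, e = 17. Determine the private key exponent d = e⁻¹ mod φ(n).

3953

φ(n) = (p−1)(q−1) = 280·40 = 11200.
Need d with 17·d ≡ 1 (mod 11200). Apply the extended Euclidean algorithm:
11200 = 658·17 + 14
17 = 1·14 + 3
14 = 4·3 + 2
3 = 1·2 + 1
2 = 2·1 + 0
Back-substitute:
1 = 3 − 2
1 = −14 + 5·3
1 = 5·17 − 6·14
1 = −6·11200 + 3953·17
So 17·3953 ≡ 1 (mod 11200), hence d = 3953.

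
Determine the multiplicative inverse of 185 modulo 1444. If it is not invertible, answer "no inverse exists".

Extended Euclidean algorithm:
1444 = 7*185 + 149
185 = 1*149 + 36
149 = 4*36 + 5
36 = 7*5 + 1
5 = 5*1 + 0
gcd = 1, so the inverse exists. Back-substitute:
1 = 36 − 7·5
1 = −7·149 + 29·36
1 = 29·185 − 36·149
1 = −36·1444 + 281·185
So 185·281 ≡ 1 (mod 1444).

281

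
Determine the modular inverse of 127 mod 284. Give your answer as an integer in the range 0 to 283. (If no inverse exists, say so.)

gcd(284, 127) by repeated division:
284 = 2·127 + 30
127 = 4·30 + 7
30 = 4·7 + 2
7 = 3·2 + 1
2 = 2·1 + 0
The gcd is 1. Working backward:
1 = 7 − 3·2
1 = −3·30 + 13·7
1 = 13·127 − 55·30
1 = −55·284 + 123·127
So 127·123 ≡ 1 (mod 284).

123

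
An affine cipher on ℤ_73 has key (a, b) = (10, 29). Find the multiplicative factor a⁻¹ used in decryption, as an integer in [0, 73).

22

Apply the Euclidean algorithm to 73 and 10:
73 = 7×10 + 3
10 = 3×3 + 1
3 = 3×1 + 0
Since gcd(10, 73) = 1, back-substitute to write 1 as a combination:
1 = 10 − 3·3
1 = −3·73 + 22·10
So 10·22 ≡ 1 (mod 73).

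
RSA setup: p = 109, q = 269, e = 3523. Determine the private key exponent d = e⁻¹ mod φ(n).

φ(n) = (p−1)(q−1) = 108·268 = 28944.
Need d with 3523·d ≡ 1 (mod 28944). Apply the extended Euclidean algorithm:
28944 = 8·3523 + 760
3523 = 4·760 + 483
760 = 1·483 + 277
483 = 1·277 + 206
277 = 1·206 + 71
206 = 2·71 + 64
71 = 1·64 + 7
64 = 9·7 + 1
7 = 7·1 + 0
Back-substitute:
1 = 64 − 9·7
1 = −9·71 + 10·64
1 = 10·206 − 29·71
1 = −29·277 + 39·206
1 = 39·483 − 68·277
1 = −68·760 + 107·483
1 = 107·3523 − 496·760
1 = −496·28944 + 4075·3523
So 3523·4075 ≡ 1 (mod 28944), hence d = 4075.

4075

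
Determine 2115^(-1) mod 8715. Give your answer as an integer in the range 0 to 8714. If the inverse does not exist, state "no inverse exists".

no inverse exists

Compute gcd(2115, 8715):
8715 = 4×2115 + 255
2115 = 8×255 + 75
255 = 3×75 + 30
75 = 2×30 + 15
30 = 2×15 + 0
gcd(2115, 8715) = 15 ≠ 1, so 2115 has no multiplicative inverse modulo 8715.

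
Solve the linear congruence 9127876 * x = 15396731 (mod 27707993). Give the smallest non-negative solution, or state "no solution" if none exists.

26115665

First find gcd(9127876, 27707993):
27707993 = 3×9127876 + 324365
9127876 = 28×324365 + 45656
324365 = 7×45656 + 4773
45656 = 9×4773 + 2699
4773 = 1×2699 + 2074
2699 = 1×2074 + 625
2074 = 3×625 + 199
625 = 3×199 + 28
199 = 7×28 + 3
28 = 9×3 + 1
3 = 3×1 + 0
gcd = 1, so a unique solution mod 27707993 exists.
Back-substitute for the Bézout coefficients:
1 = 28 − 9·3
1 = −9·199 + 64·28
1 = 64·625 − 201·199
1 = −201·2074 + 667·625
1 = 667·2699 − 868·2074
1 = −868·4773 + 1535·2699
1 = 1535·45656 − 14683·4773
1 = −14683·324365 + 104316·45656
1 = 104316·9127876 − 2935531·324365
1 = −2935531·27707993 + 8910909·9127876
So 9127876·(8910909) ≡ 1 (mod 27707993), giving 9127876⁻¹ ≡ 8910909.
x ≡ 9127876⁻¹·15396731 ≡ 8910909·15396731 ≡ 26115665 (mod 27707993).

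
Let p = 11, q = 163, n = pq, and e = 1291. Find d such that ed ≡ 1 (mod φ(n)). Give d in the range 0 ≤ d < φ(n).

φ(n) = (p−1)(q−1) = 10·162 = 1620.
Need d with 1291·d ≡ 1 (mod 1620). Apply the extended Euclidean algorithm:
1620 = 1*1291 + 329
1291 = 3*329 + 304
329 = 1*304 + 25
304 = 12*25 + 4
25 = 6*4 + 1
4 = 4*1 + 0
Back-substitute:
1 = 25 − 6·4
1 = −6·304 + 73·25
1 = 73·329 − 79·304
1 = −79·1291 + 310·329
1 = 310·1620 − 389·1291
So 1291·(-389) ≡ 1 (mod 1620), hence d ≡ -389 ≡ 1231 (mod 1620).

1231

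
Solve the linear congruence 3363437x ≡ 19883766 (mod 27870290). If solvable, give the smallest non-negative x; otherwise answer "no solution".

First find gcd(3363437, 27870290):
27870290 = 8*3363437 + 962794
3363437 = 3*962794 + 475055
962794 = 2*475055 + 12684
475055 = 37*12684 + 5747
12684 = 2*5747 + 1190
5747 = 4*1190 + 987
1190 = 1*987 + 203
987 = 4*203 + 175
203 = 1*175 + 28
175 = 6*28 + 7
28 = 4*7 + 0
gcd = 7 and 7 | 19883766, so solutions exist. Divide through by 7: 480491x ≡ 2840538 (mod 3981470).
Now find 480491⁻¹ mod 3981470:
3981470 = 8*480491 + 137542
480491 = 3*137542 + 67865
137542 = 2*67865 + 1812
67865 = 37*1812 + 821
1812 = 2*821 + 170
821 = 4*170 + 141
170 = 1*141 + 29
141 = 4*29 + 25
29 = 1*25 + 4
25 = 6*4 + 1
4 = 4*1 + 0
Back-substitute:
1 = 25 − 6·4
1 = −6·29 + 7·25
1 = 7·141 − 34·29
1 = −34·170 + 41·141
1 = 41·821 − 198·170
1 = −198·1812 + 437·821
1 = 437·67865 − 16367·1812
1 = −16367·137542 + 33171·67865
1 = 33171·480491 − 115880·137542
1 = −115880·3981470 + 960211·480491
So 480491⁻¹ ≡ 960211 (mod 3981470).
Then x ≡ 960211·2840538 ≡ 1847078 (mod 3981470); the smallest non-negative solution is x = 1847078.

1847078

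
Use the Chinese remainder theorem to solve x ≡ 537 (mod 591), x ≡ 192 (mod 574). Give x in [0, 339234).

48408

Write x = 537 + 591·k. Then 591·k ≡ 192 − 537 ≡ 229 (mod 574).
Need 591⁻¹ mod 574. Extended Euclid on (574, 17):
574 = 33×17 + 13
17 = 1×13 + 4
13 = 3×4 + 1
4 = 4×1 + 0
Back-substitute:
1 = 13 − 3·4
1 = −3·17 + 4·13
1 = 4·574 − 135·17
591⁻¹ ≡ 439 (mod 574), so k ≡ 439·229 ≡ 81 (mod 574).
x = 537 + 591·81 = 48408.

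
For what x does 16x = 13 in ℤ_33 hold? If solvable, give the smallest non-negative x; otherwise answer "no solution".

7

First find gcd(16, 33):
33 = 2*16 + 1
16 = 16*1 + 0
gcd = 1, so a unique solution mod 33 exists.
Back-substitute for the Bézout coefficients:
1 = 33 − 2·16
So 16·(-2) ≡ 1 (mod 33), giving 16⁻¹ ≡ 31.
x ≡ 16⁻¹·13 ≡ 31·13 ≡ 7 (mod 33).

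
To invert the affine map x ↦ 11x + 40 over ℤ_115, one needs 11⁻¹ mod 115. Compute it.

Extended Euclidean algorithm:
115 = 10·11 + 5
11 = 2·5 + 1
5 = 5·1 + 0
The gcd is 1. Working backward:
1 = 11 − 2·5
1 = −2·115 + 21·11
So 11·21 ≡ 1 (mod 115).

21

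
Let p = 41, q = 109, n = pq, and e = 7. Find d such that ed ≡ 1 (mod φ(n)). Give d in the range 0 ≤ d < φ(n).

3703

φ(n) = (p−1)(q−1) = 40·108 = 4320.
Need d with 7·d ≡ 1 (mod 4320). Apply the extended Euclidean algorithm:
4320 = 617*7 + 1
7 = 7*1 + 0
Back-substitute:
1 = 4320 − 617·7
So 7·(-617) ≡ 1 (mod 4320), hence d ≡ -617 ≡ 3703 (mod 4320).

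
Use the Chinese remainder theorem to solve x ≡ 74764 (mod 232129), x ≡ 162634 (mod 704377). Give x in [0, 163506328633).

Write x = 74764 + 232129·k. Then 232129·k ≡ 162634 − 74764 ≡ 87870 (mod 704377).
Need 232129⁻¹ mod 704377. Extended Euclid on (704377, 232129):
704377 = 3×232129 + 7990
232129 = 29×7990 + 419
7990 = 19×419 + 29
419 = 14×29 + 13
29 = 2×13 + 3
13 = 4×3 + 1
3 = 3×1 + 0
Back-substitute:
1 = 13 − 4·3
1 = −4·29 + 9·13
1 = 9·419 − 130·29
1 = −130·7990 + 2479·419
1 = 2479·232129 − 72021·7990
1 = −72021·704377 + 218542·232129
232129⁻¹ ≡ 218542 (mod 704377), so k ≡ 218542·87870 ≡ 559766 (mod 704377).
x = 74764 + 232129·559766 = 129937996578.

129937996578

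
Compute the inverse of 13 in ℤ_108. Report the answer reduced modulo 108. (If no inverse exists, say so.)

25

gcd(108, 13) by repeated division:
108 = 8*13 + 4
13 = 3*4 + 1
4 = 4*1 + 0
The gcd is 1. Working backward:
1 = 13 − 3·4
1 = −3·108 + 25·13
So 13·25 ≡ 1 (mod 108).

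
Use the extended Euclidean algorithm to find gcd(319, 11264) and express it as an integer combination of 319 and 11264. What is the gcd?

Euclidean algorithm:
11264 = 35·319 + 99
319 = 3·99 + 22
99 = 4·22 + 11
22 = 2·11 + 0
gcd(319, 11264) = 11.
Back-substituting:
11 = 99 − 4·22
11 = −4·319 + 13·99
11 = 13·11264 − 459·319
So 11 = (13)·11264 + (-459)·319.

11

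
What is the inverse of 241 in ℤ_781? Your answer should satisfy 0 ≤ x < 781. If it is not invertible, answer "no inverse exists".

Run Euclid on (781, 241):
781 = 3·241 + 58
241 = 4·58 + 9
58 = 6·9 + 4
9 = 2·4 + 1
4 = 4·1 + 0
The gcd is 1. Working backward:
1 = 9 − 2·4
1 = −2·58 + 13·9
1 = 13·241 − 54·58
1 = −54·781 + 175·241
So 241·175 ≡ 1 (mod 781).

175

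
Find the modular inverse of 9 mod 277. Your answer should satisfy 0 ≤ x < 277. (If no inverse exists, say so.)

154

Extended Euclidean algorithm:
277 = 30·9 + 7
9 = 1·7 + 2
7 = 3·2 + 1
2 = 2·1 + 0
The gcd is 1. Working backward:
1 = 7 − 3·2
1 = −3·9 + 4·7
1 = 4·277 − 123·9
Thus 9·(-123) ≡ 1 (mod 277); reducing, -123 mod 277 = 154.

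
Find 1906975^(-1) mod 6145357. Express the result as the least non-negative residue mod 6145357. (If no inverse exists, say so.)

3027142

gcd(6145357, 1906975) by repeated division:
6145357 = 3*1906975 + 424432
1906975 = 4*424432 + 209247
424432 = 2*209247 + 5938
209247 = 35*5938 + 1417
5938 = 4*1417 + 270
1417 = 5*270 + 67
270 = 4*67 + 2
67 = 33*2 + 1
2 = 2*1 + 0
gcd = 1, so the inverse exists. Back-substitute:
1 = 67 − 33·2
1 = −33·270 + 133·67
1 = 133·1417 − 698·270
1 = −698·5938 + 2925·1417
1 = 2925·209247 − 103073·5938
1 = −103073·424432 + 209071·209247
1 = 209071·1906975 − 939357·424432
1 = −939357·6145357 + 3027142·1906975
So 1906975·3027142 ≡ 1 (mod 6145357).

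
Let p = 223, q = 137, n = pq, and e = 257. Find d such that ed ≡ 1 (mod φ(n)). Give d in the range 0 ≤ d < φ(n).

13745

φ(n) = (p−1)(q−1) = 222·136 = 30192.
Need d with 257·d ≡ 1 (mod 30192). Apply the extended Euclidean algorithm:
30192 = 117*257 + 123
257 = 2*123 + 11
123 = 11*11 + 2
11 = 5*2 + 1
2 = 2*1 + 0
Back-substitute:
1 = 11 − 5·2
1 = −5·123 + 56·11
1 = 56·257 − 117·123
1 = −117·30192 + 13745·257
So 257·13745 ≡ 1 (mod 30192), hence d = 13745.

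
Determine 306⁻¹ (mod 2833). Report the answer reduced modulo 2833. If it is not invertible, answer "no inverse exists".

2546

Apply the Euclidean algorithm to 2833 and 306:
2833 = 9*306 + 79
306 = 3*79 + 69
79 = 1*69 + 10
69 = 6*10 + 9
10 = 1*9 + 1
9 = 9*1 + 0
The gcd is 1. Working backward:
1 = 10 − 9
1 = −69 + 7·10
1 = 7·79 − 8·69
1 = −8·306 + 31·79
1 = 31·2833 − 287·306
Hence 306⁻¹ ≡ -287 ≡ 2546 (mod 2833).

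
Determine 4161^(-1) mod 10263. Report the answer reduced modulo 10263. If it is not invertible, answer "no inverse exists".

no inverse exists

Euclidean algorithm on 10263, 4161:
10263 = 2·4161 + 1941
4161 = 2·1941 + 279
1941 = 6·279 + 267
279 = 1·267 + 12
267 = 22·12 + 3
12 = 4·3 + 0
The gcd is 3, not 1, hence no inverse exists.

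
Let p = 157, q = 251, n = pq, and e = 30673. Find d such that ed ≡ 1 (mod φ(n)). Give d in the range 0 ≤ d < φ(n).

11737

φ(n) = (p−1)(q−1) = 156·250 = 39000.
Need d with 30673·d ≡ 1 (mod 39000). Apply the extended Euclidean algorithm:
39000 = 1×30673 + 8327
30673 = 3×8327 + 5692
8327 = 1×5692 + 2635
5692 = 2×2635 + 422
2635 = 6×422 + 103
422 = 4×103 + 10
103 = 10×10 + 3
10 = 3×3 + 1
3 = 3×1 + 0
Back-substitute:
1 = 10 − 3·3
1 = −3·103 + 31·10
1 = 31·422 − 127·103
1 = −127·2635 + 793·422
1 = 793·5692 − 1713·2635
1 = −1713·8327 + 2506·5692
1 = 2506·30673 − 9231·8327
1 = −9231·39000 + 11737·30673
So 30673·11737 ≡ 1 (mod 39000), hence d = 11737.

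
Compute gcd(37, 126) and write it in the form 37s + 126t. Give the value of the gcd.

1

Euclidean algorithm:
126 = 3*37 + 15
37 = 2*15 + 7
15 = 2*7 + 1
7 = 7*1 + 0
gcd(37, 126) = 1.
Express as a combination:
1 = 15 − 2·7
1 = −2·37 + 5·15
1 = 5·126 − 17·37
So 1 = (5)·126 + (-17)·37.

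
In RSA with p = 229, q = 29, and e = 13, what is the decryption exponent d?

φ(n) = (p−1)(q−1) = 228·28 = 6384.
Need d with 13·d ≡ 1 (mod 6384). Apply the extended Euclidean algorithm:
6384 = 491×13 + 1
13 = 13×1 + 0
Back-substitute:
1 = 6384 − 491·13
So 13·(-491) ≡ 1 (mod 6384), hence d ≡ -491 ≡ 5893 (mod 6384).

5893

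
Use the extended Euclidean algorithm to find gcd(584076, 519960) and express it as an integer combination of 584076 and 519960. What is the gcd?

12

Euclidean algorithm:
584076 = 1·519960 + 64116
519960 = 8·64116 + 7032
64116 = 9·7032 + 828
7032 = 8·828 + 408
828 = 2·408 + 12
408 = 34·12 + 0
gcd(584076, 519960) = 12.
Express as a combination:
12 = 828 − 2·408
12 = −2·7032 + 17·828
12 = 17·64116 − 155·7032
12 = −155·519960 + 1257·64116
12 = 1257·584076 − 1412·519960
So 12 = (1257)·584076 + (-1412)·519960.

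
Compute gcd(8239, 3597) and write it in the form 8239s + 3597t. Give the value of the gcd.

Apply Euclid's algorithm to 8239 and 3597:
8239 = 2*3597 + 1045
3597 = 3*1045 + 462
1045 = 2*462 + 121
462 = 3*121 + 99
121 = 1*99 + 22
99 = 4*22 + 11
22 = 2*11 + 0
gcd(8239, 3597) = 11.
Back-substituting:
11 = 99 − 4·22
11 = −4·121 + 5·99
11 = 5·462 − 19·121
11 = −19·1045 + 43·462
11 = 43·3597 − 148·1045
11 = −148·8239 + 339·3597
So 11 = (-148)·8239 + (339)·3597.

11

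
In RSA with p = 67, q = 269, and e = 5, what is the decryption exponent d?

10613

φ(n) = (p−1)(q−1) = 66·268 = 17688.
Need d with 5·d ≡ 1 (mod 17688). Apply the extended Euclidean algorithm:
17688 = 3537×5 + 3
5 = 1×3 + 2
3 = 1×2 + 1
2 = 2×1 + 0
Back-substitute:
1 = 3 − 2
1 = −5 + 2·3
1 = 2·17688 − 7075·5
So 5·(-7075) ≡ 1 (mod 17688), hence d ≡ -7075 ≡ 10613 (mod 17688).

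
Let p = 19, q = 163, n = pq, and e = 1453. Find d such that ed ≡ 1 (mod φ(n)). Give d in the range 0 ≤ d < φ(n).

2041

φ(n) = (p−1)(q−1) = 18·162 = 2916.
Need d with 1453·d ≡ 1 (mod 2916). Apply the extended Euclidean algorithm:
2916 = 2·1453 + 10
1453 = 145·10 + 3
10 = 3·3 + 1
3 = 3·1 + 0
Back-substitute:
1 = 10 − 3·3
1 = −3·1453 + 436·10
1 = 436·2916 − 875·1453
So 1453·(-875) ≡ 1 (mod 2916), hence d ≡ -875 ≡ 2041 (mod 2916).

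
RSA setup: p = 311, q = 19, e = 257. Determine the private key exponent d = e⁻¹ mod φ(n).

φ(n) = (p−1)(q−1) = 310·18 = 5580.
Need d with 257·d ≡ 1 (mod 5580). Apply the extended Euclidean algorithm:
5580 = 21*257 + 183
257 = 1*183 + 74
183 = 2*74 + 35
74 = 2*35 + 4
35 = 8*4 + 3
4 = 1*3 + 1
3 = 3*1 + 0
Back-substitute:
1 = 4 − 3
1 = −35 + 9·4
1 = 9·74 − 19·35
1 = −19·183 + 47·74
1 = 47·257 − 66·183
1 = −66·5580 + 1433·257
So 257·1433 ≡ 1 (mod 5580), hence d = 1433.

1433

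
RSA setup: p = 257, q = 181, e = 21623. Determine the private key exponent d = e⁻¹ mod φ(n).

5447

φ(n) = (p−1)(q−1) = 256·180 = 46080.
Need d with 21623·d ≡ 1 (mod 46080). Apply the extended Euclidean algorithm:
46080 = 2·21623 + 2834
21623 = 7·2834 + 1785
2834 = 1·1785 + 1049
1785 = 1·1049 + 736
1049 = 1·736 + 313
736 = 2·313 + 110
313 = 2·110 + 93
110 = 1·93 + 17
93 = 5·17 + 8
17 = 2·8 + 1
8 = 8·1 + 0
Back-substitute:
1 = 17 − 2·8
1 = −2·93 + 11·17
1 = 11·110 − 13·93
1 = −13·313 + 37·110
1 = 37·736 − 87·313
1 = −87·1049 + 124·736
1 = 124·1785 − 211·1049
1 = −211·2834 + 335·1785
1 = 335·21623 − 2556·2834
1 = −2556·46080 + 5447·21623
So 21623·5447 ≡ 1 (mod 46080), hence d = 5447.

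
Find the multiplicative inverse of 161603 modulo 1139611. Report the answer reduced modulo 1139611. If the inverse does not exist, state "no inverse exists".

1059064

Run Euclid on (1139611, 161603):
1139611 = 7·161603 + 8390
161603 = 19·8390 + 2193
8390 = 3·2193 + 1811
2193 = 1·1811 + 382
1811 = 4·382 + 283
382 = 1·283 + 99
283 = 2·99 + 85
99 = 1·85 + 14
85 = 6·14 + 1
14 = 14·1 + 0
Since gcd(161603, 1139611) = 1, back-substitute to write 1 as a combination:
1 = 85 − 6·14
1 = −6·99 + 7·85
1 = 7·283 − 20·99
1 = −20·382 + 27·283
1 = 27·1811 − 128·382
1 = −128·2193 + 155·1811
1 = 155·8390 − 593·2193
1 = −593·161603 + 11422·8390
1 = 11422·1139611 − 80547·161603
Thus 161603·(-80547) ≡ 1 (mod 1139611); reducing, -80547 mod 1139611 = 1059064.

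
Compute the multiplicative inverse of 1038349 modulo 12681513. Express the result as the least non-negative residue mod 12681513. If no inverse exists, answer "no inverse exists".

Compute gcd(1038349, 12681513):
12681513 = 12·1038349 + 221325
1038349 = 4·221325 + 153049
221325 = 1·153049 + 68276
153049 = 2·68276 + 16497
68276 = 4·16497 + 2288
16497 = 7·2288 + 481
2288 = 4·481 + 364
481 = 1·364 + 117
364 = 3·117 + 13
117 = 9·13 + 0
The gcd is 13, not 1, hence no inverse exists.

no inverse exists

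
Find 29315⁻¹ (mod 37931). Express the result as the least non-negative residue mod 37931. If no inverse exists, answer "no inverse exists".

Extended Euclidean algorithm:
37931 = 1·29315 + 8616
29315 = 3·8616 + 3467
8616 = 2·3467 + 1682
3467 = 2·1682 + 103
1682 = 16·103 + 34
103 = 3·34 + 1
34 = 34·1 + 0
Since gcd(29315, 37931) = 1, back-substitute to write 1 as a combination:
1 = 103 − 3·34
1 = −3·1682 + 49·103
1 = 49·3467 − 101·1682
1 = −101·8616 + 251·3467
1 = 251·29315 − 854·8616
1 = −854·37931 + 1105·29315
So 29315·1105 ≡ 1 (mod 37931).

1105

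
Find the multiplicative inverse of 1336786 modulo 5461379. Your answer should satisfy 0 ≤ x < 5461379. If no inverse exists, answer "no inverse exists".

Compute gcd(1336786, 5461379):
5461379 = 4×1336786 + 114235
1336786 = 11×114235 + 80201
114235 = 1×80201 + 34034
80201 = 2×34034 + 12133
34034 = 2×12133 + 9768
12133 = 1×9768 + 2365
9768 = 4×2365 + 308
2365 = 7×308 + 209
308 = 1×209 + 99
209 = 2×99 + 11
99 = 9×11 + 0
gcd(1336786, 5461379) = 11 ≠ 1, so 1336786 has no multiplicative inverse modulo 5461379.

no inverse exists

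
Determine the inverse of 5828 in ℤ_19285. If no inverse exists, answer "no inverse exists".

Run Euclid on (19285, 5828):
19285 = 3×5828 + 1801
5828 = 3×1801 + 425
1801 = 4×425 + 101
425 = 4×101 + 21
101 = 4×21 + 17
21 = 1×17 + 4
17 = 4×4 + 1
4 = 4×1 + 0
The gcd is 1. Working backward:
1 = 17 − 4·4
1 = −4·21 + 5·17
1 = 5·101 − 24·21
1 = −24·425 + 101·101
1 = 101·1801 − 428·425
1 = −428·5828 + 1385·1801
1 = 1385·19285 − 4583·5828
Hence 5828⁻¹ ≡ -4583 ≡ 14702 (mod 19285).

14702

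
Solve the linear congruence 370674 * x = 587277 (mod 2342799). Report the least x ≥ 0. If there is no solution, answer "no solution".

First find gcd(370674, 2342799):
2342799 = 6·370674 + 118755
370674 = 3·118755 + 14409
118755 = 8·14409 + 3483
14409 = 4·3483 + 477
3483 = 7·477 + 144
477 = 3·144 + 45
144 = 3·45 + 9
45 = 5·9 + 0
gcd = 9 and 9 | 587277, so solutions exist. Divide through by 9: 41186x ≡ 65253 (mod 260311).
Now find 41186⁻¹ mod 260311:
260311 = 6·41186 + 13195
41186 = 3·13195 + 1601
13195 = 8·1601 + 387
1601 = 4·387 + 53
387 = 7·53 + 16
53 = 3·16 + 5
16 = 3·5 + 1
5 = 5·1 + 0
Back-substitute:
1 = 16 − 3·5
1 = −3·53 + 10·16
1 = 10·387 − 73·53
1 = −73·1601 + 302·387
1 = 302·13195 − 2489·1601
1 = −2489·41186 + 7769·13195
1 = 7769·260311 − 49103·41186
So 41186·(-49103) ≡ 1 (mod 260311), i.e. 41186⁻¹ ≡ 211208.
Then x ≡ 211208·65253 ≡ 50040 (mod 260311); the smallest non-negative solution is x = 50040.

50040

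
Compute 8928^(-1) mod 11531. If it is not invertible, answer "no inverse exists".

9130

Extended Euclidean algorithm:
11531 = 1×8928 + 2603
8928 = 3×2603 + 1119
2603 = 2×1119 + 365
1119 = 3×365 + 24
365 = 15×24 + 5
24 = 4×5 + 4
5 = 1×4 + 1
4 = 4×1 + 0
The gcd is 1. Working backward:
1 = 5 − 4
1 = −24 + 5·5
1 = 5·365 − 76·24
1 = −76·1119 + 233·365
1 = 233·2603 − 542·1119
1 = −542·8928 + 1859·2603
1 = 1859·11531 − 2401·8928
Hence 8928⁻¹ ≡ -2401 ≡ 9130 (mod 11531).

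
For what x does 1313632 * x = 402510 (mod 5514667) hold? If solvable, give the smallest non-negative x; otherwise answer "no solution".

1403511

First find gcd(1313632, 5514667):
5514667 = 4×1313632 + 260139
1313632 = 5×260139 + 12937
260139 = 20×12937 + 1399
12937 = 9×1399 + 346
1399 = 4×346 + 15
346 = 23×15 + 1
15 = 15×1 + 0
gcd = 1, so a unique solution mod 5514667 exists.
Back-substitute for the Bézout coefficients:
1 = 346 − 23·15
1 = −23·1399 + 93·346
1 = 93·12937 − 860·1399
1 = −860·260139 + 17293·12937
1 = 17293·1313632 − 87325·260139
1 = −87325·5514667 + 366593·1313632
So 1313632·(366593) ≡ 1 (mod 5514667), giving 1313632⁻¹ ≡ 366593.
x ≡ 1313632⁻¹·402510 ≡ 366593·402510 ≡ 1403511 (mod 5514667).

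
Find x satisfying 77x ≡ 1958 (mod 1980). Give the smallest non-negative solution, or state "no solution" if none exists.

154

First find gcd(77, 1980):
1980 = 25·77 + 55
77 = 1·55 + 22
55 = 2·22 + 11
22 = 2·11 + 0
gcd = 11 and 11 | 1958, so solutions exist. Divide through by 11: 7x ≡ 178 (mod 180).
Now find 7⁻¹ mod 180:
180 = 25×7 + 5
7 = 1×5 + 2
5 = 2×2 + 1
2 = 2×1 + 0
Back-substitute:
1 = 5 − 2·2
1 = −2·7 + 3·5
1 = 3·180 − 77·7
So 7·(-77) ≡ 1 (mod 180), i.e. 7⁻¹ ≡ 103.
Then x ≡ 103·178 ≡ 154 (mod 180); the smallest non-negative solution is x = 154.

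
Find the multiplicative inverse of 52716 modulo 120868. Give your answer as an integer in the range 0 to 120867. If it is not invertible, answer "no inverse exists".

no inverse exists

Euclidean algorithm on 120868, 52716:
120868 = 2*52716 + 15436
52716 = 3*15436 + 6408
15436 = 2*6408 + 2620
6408 = 2*2620 + 1168
2620 = 2*1168 + 284
1168 = 4*284 + 32
284 = 8*32 + 28
32 = 1*28 + 4
28 = 7*4 + 0
Since gcd = 4 > 1, 52716 is not a unit mod 120868.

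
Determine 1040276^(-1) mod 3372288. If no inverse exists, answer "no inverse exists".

no inverse exists

Euclidean algorithm on 3372288, 1040276:
3372288 = 3×1040276 + 251460
1040276 = 4×251460 + 34436
251460 = 7×34436 + 10408
34436 = 3×10408 + 3212
10408 = 3×3212 + 772
3212 = 4×772 + 124
772 = 6×124 + 28
124 = 4×28 + 12
28 = 2×12 + 4
12 = 3×4 + 0
The gcd is 4, not 1, hence no inverse exists.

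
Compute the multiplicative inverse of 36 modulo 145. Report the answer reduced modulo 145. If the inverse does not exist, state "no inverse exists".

Extended Euclidean algorithm:
145 = 4*36 + 1
36 = 36*1 + 0
The gcd is 1. Working backward:
1 = 145 − 4·36
So 36·(-4) ≡ 1 (mod 145), and -4 ≡ 141 (mod 145).

141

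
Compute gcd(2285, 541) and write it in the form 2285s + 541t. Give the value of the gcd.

1

Euclidean algorithm:
2285 = 4×541 + 121
541 = 4×121 + 57
121 = 2×57 + 7
57 = 8×7 + 1
7 = 7×1 + 0
gcd(2285, 541) = 1.
Working backward:
1 = 57 − 8·7
1 = −8·121 + 17·57
1 = 17·541 − 76·121
1 = −76·2285 + 321·541
So 1 = (-76)·2285 + (321)·541.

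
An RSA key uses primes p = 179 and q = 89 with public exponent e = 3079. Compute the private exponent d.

φ(n) = (p−1)(q−1) = 178·88 = 15664.
Need d with 3079·d ≡ 1 (mod 15664). Apply the extended Euclidean algorithm:
15664 = 5*3079 + 269
3079 = 11*269 + 120
269 = 2*120 + 29
120 = 4*29 + 4
29 = 7*4 + 1
4 = 4*1 + 0
Back-substitute:
1 = 29 − 7·4
1 = −7·120 + 29·29
1 = 29·269 − 65·120
1 = −65·3079 + 744·269
1 = 744·15664 − 3785·3079
So 3079·(-3785) ≡ 1 (mod 15664), hence d ≡ -3785 ≡ 11879 (mod 15664).

11879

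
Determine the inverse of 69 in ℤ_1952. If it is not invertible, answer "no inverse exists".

Apply the Euclidean algorithm to 1952 and 69:
1952 = 28*69 + 20
69 = 3*20 + 9
20 = 2*9 + 2
9 = 4*2 + 1
2 = 2*1 + 0
gcd = 1, so the inverse exists. Back-substitute:
1 = 9 − 4·2
1 = −4·20 + 9·9
1 = 9·69 − 31·20
1 = −31·1952 + 877·69
So 69·877 ≡ 1 (mod 1952).

877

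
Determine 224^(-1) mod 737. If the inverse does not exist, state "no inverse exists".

Run Euclid on (737, 224):
737 = 3*224 + 65
224 = 3*65 + 29
65 = 2*29 + 7
29 = 4*7 + 1
7 = 7*1 + 0
gcd = 1, so the inverse exists. Back-substitute:
1 = 29 − 4·7
1 = −4·65 + 9·29
1 = 9·224 − 31·65
1 = −31·737 + 102·224
So 224·102 ≡ 1 (mod 737).

102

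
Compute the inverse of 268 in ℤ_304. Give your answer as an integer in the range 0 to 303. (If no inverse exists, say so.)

no inverse exists

Compute gcd(268, 304):
304 = 1*268 + 36
268 = 7*36 + 16
36 = 2*16 + 4
16 = 4*4 + 0
The gcd is 4, not 1, hence no inverse exists.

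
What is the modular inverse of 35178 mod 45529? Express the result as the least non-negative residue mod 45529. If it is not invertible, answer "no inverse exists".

Compute gcd(35178, 45529):
45529 = 1×35178 + 10351
35178 = 3×10351 + 4125
10351 = 2×4125 + 2101
4125 = 1×2101 + 2024
2101 = 1×2024 + 77
2024 = 26×77 + 22
77 = 3×22 + 11
22 = 2×11 + 0
gcd(35178, 45529) = 11 ≠ 1, so 35178 has no multiplicative inverse modulo 45529.

no inverse exists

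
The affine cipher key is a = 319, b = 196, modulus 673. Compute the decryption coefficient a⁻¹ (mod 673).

173

Extended Euclidean algorithm:
673 = 2*319 + 35
319 = 9*35 + 4
35 = 8*4 + 3
4 = 1*3 + 1
3 = 3*1 + 0
The gcd is 1. Working backward:
1 = 4 − 3
1 = −35 + 9·4
1 = 9·319 − 82·35
1 = −82·673 + 173·319
So 319·173 ≡ 1 (mod 673).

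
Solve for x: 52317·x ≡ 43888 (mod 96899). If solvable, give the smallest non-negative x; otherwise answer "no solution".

First find gcd(52317, 96899):
96899 = 1·52317 + 44582
52317 = 1·44582 + 7735
44582 = 5·7735 + 5907
7735 = 1·5907 + 1828
5907 = 3·1828 + 423
1828 = 4·423 + 136
423 = 3·136 + 15
136 = 9·15 + 1
15 = 15·1 + 0
gcd = 1, so a unique solution mod 96899 exists.
Back-substitute for the Bézout coefficients:
1 = 136 − 9·15
1 = −9·423 + 28·136
1 = 28·1828 − 121·423
1 = −121·5907 + 391·1828
1 = 391·7735 − 512·5907
1 = −512·44582 + 2951·7735
1 = 2951·52317 − 3463·44582
1 = −3463·96899 + 6414·52317
So 52317·(6414) ≡ 1 (mod 96899), giving 52317⁻¹ ≡ 6414.
x ≡ 52317⁻¹·43888 ≡ 6414·43888 ≡ 6037 (mod 96899).

6037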